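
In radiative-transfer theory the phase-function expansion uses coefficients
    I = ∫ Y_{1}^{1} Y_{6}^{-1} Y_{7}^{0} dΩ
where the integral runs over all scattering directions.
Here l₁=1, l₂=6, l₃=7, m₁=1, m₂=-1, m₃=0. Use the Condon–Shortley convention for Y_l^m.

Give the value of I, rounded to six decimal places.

0.160342

m-sum 0 ✓  L=14 even ✓  5≤7≤7 ✓
Π(2lᵢ+1) = 3×13×15 = 585
triangle coeff Δ(1,6,7) = 1/1365
Σ_t [0,0]: t=0:+1/518400 = 1/518400
(3j)²=7/195 [(1 6 7; 0 0 0)], sign=-1
Σ_t [0,0]: t=0:+1/1209600 = 1/1209600
(3j)²=1/65 [(1 6 7; 1 -1 0)], sign=-1
⇒ 4πI² = 21/65
I = (+1)√(21/65/(4π)) = 0.16034227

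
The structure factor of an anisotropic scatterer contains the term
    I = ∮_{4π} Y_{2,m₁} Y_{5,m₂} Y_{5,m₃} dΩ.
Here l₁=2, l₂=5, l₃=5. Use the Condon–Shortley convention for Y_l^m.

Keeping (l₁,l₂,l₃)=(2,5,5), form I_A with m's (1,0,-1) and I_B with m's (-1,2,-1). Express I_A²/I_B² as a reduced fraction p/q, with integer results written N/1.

l's match ⇒ only the (l;m) 3-j factors differ between A and B.
A: triangle coeff Δ(2,5,5) = 1/38610; Σ_t [0,1]: t=0:+1/1440 t=1:−1/1152 = -1/5760; (3j)²=1/858 [(2 5 5; 1 0 -1)], sign=-1
B: triangle coeff Δ(2,5,5) = 1/38610; Σ_t [1,2]: t=1:−1/2880 t=2:+1/1440 = 1/2880; (3j)²=7/715 [(2 5 5; -1 2 -1)], sign=+1
I_A²/I_B² = (1/858)/(7/715) = 5/42

5/42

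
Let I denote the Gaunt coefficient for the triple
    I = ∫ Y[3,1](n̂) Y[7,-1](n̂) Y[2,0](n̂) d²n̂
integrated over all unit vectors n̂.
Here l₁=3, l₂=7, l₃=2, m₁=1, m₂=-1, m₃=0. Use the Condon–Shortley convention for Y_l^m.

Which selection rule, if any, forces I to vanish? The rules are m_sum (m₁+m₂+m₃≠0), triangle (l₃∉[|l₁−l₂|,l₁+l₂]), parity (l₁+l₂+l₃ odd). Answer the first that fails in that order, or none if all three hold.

triangle

m₁+m₂+m₃ = 1 − 1 + 0 = 0  ✓
triangle: |3−7|=4 ≤ l₃=2 ≤ 3+7=10  ✗
parity: l₁+l₂+l₃ = 12 is even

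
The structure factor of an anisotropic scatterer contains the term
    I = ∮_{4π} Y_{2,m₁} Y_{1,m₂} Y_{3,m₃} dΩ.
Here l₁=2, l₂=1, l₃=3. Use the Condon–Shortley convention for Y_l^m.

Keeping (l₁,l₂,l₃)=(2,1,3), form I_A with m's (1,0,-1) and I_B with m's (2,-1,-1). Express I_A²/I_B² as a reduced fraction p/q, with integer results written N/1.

8/1

l's match ⇒ only the (l;m) 3-j factors differ between A and B.
A: triangle coeff Δ(2,1,3) = 1/105; Σ_t [0,0]: t=0:+1/6 = 1/6; (3j)²=8/105 [(2 1 3; 1 0 -1)], sign=+1
B: triangle coeff Δ(2,1,3) = 1/105; Σ_t [0,0]: t=0:+1/48 = 1/48; (3j)²=1/105 [(2 1 3; 2 -1 -1)], sign=+1
I_A²/I_B² = (8/105)/(1/105) = 8/1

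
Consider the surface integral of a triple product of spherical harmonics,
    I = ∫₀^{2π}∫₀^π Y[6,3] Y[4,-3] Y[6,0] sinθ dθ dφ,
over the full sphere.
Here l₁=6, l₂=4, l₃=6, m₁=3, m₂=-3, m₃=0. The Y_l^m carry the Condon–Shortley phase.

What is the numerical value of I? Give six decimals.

0.109740

Rules hold: Σm=0, L=16 even, 2≤6≤10.
N = 13·9·13 = 1521
Δ = 4!·8!·4!/17! = 1/15315300
Racah Σ t=0..4: t=0:+1/829440 t=1:−1/25920 t=2:+1/9216 t=3:−1/25920 t=4:+1/829440 = 7/207360
⇒ 3j(6 4 6; 0 0 0)² = 28/2431, sgn +1
Racah Σ t=0..1: t=0:+1/103680 t=1:−1/207360 = 1/207360
⇒ 3j(6 4 6; 3 -3 0)² = 21/2431, sgn +1
4πI² = N·(3j₀)²·(3jₘ)² = 5292/34969
I = +1·√(0.151334/4π) = 0.10973960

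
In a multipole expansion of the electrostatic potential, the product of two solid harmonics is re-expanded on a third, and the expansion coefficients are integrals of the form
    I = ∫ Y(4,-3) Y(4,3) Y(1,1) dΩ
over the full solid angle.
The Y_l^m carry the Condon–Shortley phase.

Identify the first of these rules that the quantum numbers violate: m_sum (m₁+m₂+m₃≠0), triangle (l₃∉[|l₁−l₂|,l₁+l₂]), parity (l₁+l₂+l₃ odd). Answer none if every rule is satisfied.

Σmᵢ = 1  ✗
l₃∈[|l₁−l₂|,l₁+l₂]=[0,8], have l₃=1
Σlᵢ = 9 ⇒ odd

m_sum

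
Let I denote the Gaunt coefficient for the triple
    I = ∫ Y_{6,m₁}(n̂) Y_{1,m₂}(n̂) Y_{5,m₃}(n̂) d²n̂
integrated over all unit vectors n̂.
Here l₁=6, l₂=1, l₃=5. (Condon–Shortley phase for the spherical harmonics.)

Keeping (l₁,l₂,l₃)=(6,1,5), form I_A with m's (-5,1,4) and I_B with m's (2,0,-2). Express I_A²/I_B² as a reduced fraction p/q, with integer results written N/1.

Shared (l₁,l₂,l₃)=(6,1,5): N and (l;000)² cancel in I_A²/I_B².
A: Δ = 2!·10!·0!/13! = 1/858; Racah Σ t=2..2: t=2:+1/725760 = 1/725760; ⇒ 3j(6 1 5; -5 1 4)² = 5/78, sgn -1
B: Δ = 2!·10!·0!/13! = 1/858; Racah Σ t=1..1: t=1:−1/30240 = -1/30240; ⇒ 3j(6 1 5; 2 0 -2)² = 16/429, sgn +1
I_A²/I_B² = (5/78)/(16/429) = 55/32

55/32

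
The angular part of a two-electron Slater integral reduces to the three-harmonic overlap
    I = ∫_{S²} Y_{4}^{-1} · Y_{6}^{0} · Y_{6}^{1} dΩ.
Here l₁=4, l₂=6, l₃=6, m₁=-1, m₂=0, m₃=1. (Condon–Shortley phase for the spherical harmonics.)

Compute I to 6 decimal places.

Rules hold: Σm=0, L=16 even, 2≤6≤10.
N = 9·13·13 = 1521
Δ = 4!·4!·8!/17! = 1/15315300
Racah Σ t=0..4: t=0:+1/829440 t=1:−1/25920 t=2:+1/9216 t=3:−1/25920 t=4:+1/829440 = 7/207360
⇒ 3j(4 6 6; 0 0 0)² = 28/2431, sgn +1
Racah Σ t=1..4: t=1:−1/103680 t=2:+1/13824 t=3:−1/17280 t=4:+1/207360 = 1/103680
⇒ 3j(4 6 6; -1 0 1)² = 10/7293, sgn -1
4πI² = N·(3j₀)²·(3jₘ)² = 840/34969
I = -1·√(0.0240213/4π) = -0.04372130

-0.043721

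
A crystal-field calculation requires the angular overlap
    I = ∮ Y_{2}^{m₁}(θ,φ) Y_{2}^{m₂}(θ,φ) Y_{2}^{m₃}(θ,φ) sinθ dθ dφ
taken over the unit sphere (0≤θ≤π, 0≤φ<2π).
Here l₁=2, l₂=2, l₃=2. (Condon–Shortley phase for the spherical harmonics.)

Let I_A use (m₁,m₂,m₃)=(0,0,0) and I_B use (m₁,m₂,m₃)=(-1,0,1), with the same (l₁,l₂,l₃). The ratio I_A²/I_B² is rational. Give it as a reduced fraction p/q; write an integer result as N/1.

Same 2,2,2: normalisation and zero-m 3j drop out of the ratio.
A: Δ: 2! 2! 2! / 7! → 1/630; sum: t=0:+1/8 t=1:−1/1 t=2:+1/8 = -3/4; 3j²(2 2 2; 0 0 0) = Δ·Π!·Σ² = 2/35  (sign -1)
B: Δ: 2! 2! 2! / 7! → 1/630; sum: t=1:−1/2 t=2:+1/4 = -1/4; 3j²(2 2 2; -1 0 1) = Δ·Π!·Σ² = 1/70  (sign +1)
I_A²/I_B² = (2/35)/(1/70) = 4/1

4/1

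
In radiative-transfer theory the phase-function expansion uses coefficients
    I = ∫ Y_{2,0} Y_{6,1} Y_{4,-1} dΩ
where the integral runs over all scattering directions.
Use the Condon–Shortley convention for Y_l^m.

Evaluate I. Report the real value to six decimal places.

-0.230476

Checks pass: Σm=0; 12 even; l₃=4∈[4,8].
(2·2+1)(2·6+1)(2·4+1) = 585
Δ: 4! 0! 8! / 13! → 1/6435
sum: t=2:+1/2304 = 1/2304
3j²(2 6 4; 0 0 0) = Δ·Π!·Σ² = 5/143  (sign +1)
sum: t=2:+1/2880 = 1/2880
3j²(2 6 4; 0 1 -1) = Δ·Π!·Σ² = 14/429  (sign -1)
combine: 4πI² = 585·5/143·14/429 = 1050/1573
take √, sign -1: I = -0.23047581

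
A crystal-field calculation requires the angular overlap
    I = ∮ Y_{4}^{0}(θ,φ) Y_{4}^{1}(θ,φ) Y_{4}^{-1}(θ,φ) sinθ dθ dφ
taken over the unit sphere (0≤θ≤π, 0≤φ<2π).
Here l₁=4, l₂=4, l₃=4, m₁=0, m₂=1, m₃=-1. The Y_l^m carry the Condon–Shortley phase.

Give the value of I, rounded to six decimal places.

Rules hold: Σm=0, L=12 even, 0≤4≤8.
N = 9·9·9 = 729
Δ = 4!·4!·4!/13! = 1/450450
Racah Σ t=0..4: t=0:+1/13824 t=1:−1/216 t=2:+1/64 t=3:−1/216 t=4:+1/13824 = 5/768
⇒ 3j(4 4 4; 0 0 0)² = 18/1001, sgn +1
Racah Σ t=1..4: t=1:−1/864 t=2:+1/96 t=3:−1/144 t=4:+1/3456 = 1/384
⇒ 3j(4 4 4; 0 1 -1)² = 9/2002, sgn -1
4πI² = N·(3j₀)²·(3jₘ)² = 59049/1002001
I = -1·√(0.0589311/4π) = -0.06848055

-0.068481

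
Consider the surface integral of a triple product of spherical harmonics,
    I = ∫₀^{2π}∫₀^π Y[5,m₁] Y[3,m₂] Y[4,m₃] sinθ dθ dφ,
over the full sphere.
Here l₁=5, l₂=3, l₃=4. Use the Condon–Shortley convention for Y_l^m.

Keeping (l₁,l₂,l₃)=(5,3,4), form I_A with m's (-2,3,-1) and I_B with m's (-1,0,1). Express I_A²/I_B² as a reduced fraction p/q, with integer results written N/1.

875/361

Shared (l₁,l₂,l₃)=(5,3,4): N and (l;000)² cancel in I_A²/I_B².
A: Δ = 4!·6!·2!/13! = 1/180180; Racah Σ t=4..4: t=4:+1/1728 = 1/1728; ⇒ 3j(5 3 4; -2 3 -1)² = 25/858, sgn -1
B: Δ = 4!·6!·2!/13! = 1/180180; Racah Σ t=1..3: t=1:−1/1440 t=2:+1/192 t=3:−1/432 = 19/8640; ⇒ 3j(5 3 4; -1 0 1)² = 361/30030, sgn -1
I_A²/I_B² = (25/858)/(361/30030) = 875/361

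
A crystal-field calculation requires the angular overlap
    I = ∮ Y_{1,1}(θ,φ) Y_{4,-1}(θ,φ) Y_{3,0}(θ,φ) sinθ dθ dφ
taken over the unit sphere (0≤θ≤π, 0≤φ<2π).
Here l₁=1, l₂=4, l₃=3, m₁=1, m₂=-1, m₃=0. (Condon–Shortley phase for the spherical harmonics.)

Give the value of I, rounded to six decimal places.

-0.194664

Rules hold: Σm=0, L=8 even, 3≤3≤5.
N = 3·9·7 = 189
Δ = 2!·0!·6!/9! = 1/252
Racah Σ t=1..1: t=1:−1/36 = -1/36
⇒ 3j(1 4 3; 0 0 0)² = 4/63, sgn +1
Racah Σ t=0..0: t=0:+1/72 = 1/72
⇒ 3j(1 4 3; 1 -1 0)² = 5/126, sgn -1
4πI² = N·(3j₀)²·(3jₘ)² = 10/21
I = -1·√(0.47619/4π) = -0.19466390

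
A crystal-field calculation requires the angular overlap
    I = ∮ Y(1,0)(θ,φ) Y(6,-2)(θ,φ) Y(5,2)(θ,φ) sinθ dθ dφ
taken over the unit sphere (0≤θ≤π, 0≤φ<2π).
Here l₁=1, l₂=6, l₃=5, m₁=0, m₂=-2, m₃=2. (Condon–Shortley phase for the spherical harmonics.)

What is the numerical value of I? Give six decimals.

m-sum 0 ✓  L=12 even ✓  5≤5≤7 ✓
Π(2lᵢ+1) = 3×13×11 = 429
triangle coeff Δ(1,6,5) = 1/858
Σ_t [1,1]: t=1:−1/14400 = -1/14400
(3j)²=6/143 [(1 6 5; 0 0 0)], sign=+1
Σ_t [1,1]: t=1:−1/30240 = -1/30240
(3j)²=16/429 [(1 6 5; 0 -2 2)], sign=+1
⇒ 4πI² = 96/143
I = (+1)√(96/143/(4π)) = 0.23113338

0.231133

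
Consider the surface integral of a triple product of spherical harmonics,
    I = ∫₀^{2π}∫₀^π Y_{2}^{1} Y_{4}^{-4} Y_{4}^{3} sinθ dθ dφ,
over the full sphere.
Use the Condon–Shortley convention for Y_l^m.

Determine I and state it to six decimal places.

0.198645

Rules hold: Σm=0, L=10 even, 2≤4≤6.
N = 5·9·9 = 405
Δ = 2!·2!·6!/11! = 1/13860
Racah Σ t=0..2: t=0:+1/192 t=1:−1/36 t=2:+1/192 = -5/288
⇒ 3j(2 4 4; 0 0 0)² = 20/693, sgn -1
Racah Σ t=0..0: t=0:+1/1440 = 1/1440
⇒ 3j(2 4 4; 1 -4 3)² = 7/165, sgn -1
4πI² = N·(3j₀)²·(3jₘ)² = 60/121
I = +1·√(0.495868/4π) = 0.19864517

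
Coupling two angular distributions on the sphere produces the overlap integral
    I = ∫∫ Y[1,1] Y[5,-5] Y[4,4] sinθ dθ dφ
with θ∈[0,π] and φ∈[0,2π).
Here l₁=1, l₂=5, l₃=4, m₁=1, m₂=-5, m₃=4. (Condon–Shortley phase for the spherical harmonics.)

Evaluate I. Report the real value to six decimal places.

Rules hold: Σm=0, L=10 even, 4≤4≤6.
N = 3·11·9 = 297
Δ = 2!·0!·8!/11! = 1/495
Racah Σ t=1..1: t=1:−1/576 = -1/576
⇒ 3j(1 5 4; 0 0 0)² = 5/99, sgn -1
Racah Σ t=0..0: t=0:+1/80640 = 1/80640
⇒ 3j(1 5 4; 1 -5 4)² = 1/11, sgn +1
4πI² = N·(3j₀)²·(3jₘ)² = 15/11
I = -1·√(1.36364/4π) = -0.32941575

-0.329416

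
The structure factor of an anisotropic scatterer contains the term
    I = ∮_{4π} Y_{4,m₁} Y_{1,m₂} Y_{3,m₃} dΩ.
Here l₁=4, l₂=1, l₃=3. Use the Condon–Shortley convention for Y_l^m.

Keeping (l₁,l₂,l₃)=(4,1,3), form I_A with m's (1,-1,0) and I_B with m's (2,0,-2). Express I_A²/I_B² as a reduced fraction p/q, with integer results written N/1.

5/6

l's match ⇒ only the (l;m) 3-j factors differ between A and B.
A: triangle coeff Δ(4,1,3) = 1/252; Σ_t [0,0]: t=0:+1/72 = 1/72; (3j)²=5/126 [(4 1 3; 1 -1 0)], sign=-1
B: triangle coeff Δ(4,1,3) = 1/252; Σ_t [1,1]: t=1:−1/120 = -1/120; (3j)²=1/21 [(4 1 3; 2 0 -2)], sign=+1
I_A²/I_B² = (5/126)/(1/21) = 5/6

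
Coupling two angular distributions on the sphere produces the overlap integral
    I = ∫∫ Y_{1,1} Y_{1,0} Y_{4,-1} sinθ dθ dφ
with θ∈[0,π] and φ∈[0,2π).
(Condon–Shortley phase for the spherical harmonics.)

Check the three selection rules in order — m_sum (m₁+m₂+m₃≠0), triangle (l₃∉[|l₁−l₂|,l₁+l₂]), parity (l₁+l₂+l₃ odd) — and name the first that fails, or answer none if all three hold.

m₁+m₂+m₃ = 1 + 0 − 1 = 0  ✓
triangle: |1−1|=0 ≤ l₃=4 ≤ 1+1=2  ✗
parity: l₁+l₂+l₃ = 6 is even

triangle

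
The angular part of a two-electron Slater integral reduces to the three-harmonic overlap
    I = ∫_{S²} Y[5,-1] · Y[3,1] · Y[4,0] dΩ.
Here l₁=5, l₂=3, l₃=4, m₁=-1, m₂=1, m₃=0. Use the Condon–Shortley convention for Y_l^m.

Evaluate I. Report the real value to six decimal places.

-0.086020

Rules hold: Σm=0, L=12 even, 2≤4≤8.
N = 11·7·9 = 693
Δ = 4!·6!·2!/13! = 1/180180
Racah Σ t=1..3: t=1:−1/576 t=2:+1/144 t=3:−1/576 = 1/288
⇒ 3j(5 3 4; 0 0 0)² = 20/1001, sgn +1
Racah Σ t=2..4: t=2:+1/384 t=3:−1/216 t=4:+1/2304 = -11/6912
⇒ 3j(5 3 4; -1 1 0)² = 11/1638, sgn -1
4πI² = N·(3j₀)²·(3jₘ)² = 110/1183
I = -1·√(0.0929839/4π) = -0.08601992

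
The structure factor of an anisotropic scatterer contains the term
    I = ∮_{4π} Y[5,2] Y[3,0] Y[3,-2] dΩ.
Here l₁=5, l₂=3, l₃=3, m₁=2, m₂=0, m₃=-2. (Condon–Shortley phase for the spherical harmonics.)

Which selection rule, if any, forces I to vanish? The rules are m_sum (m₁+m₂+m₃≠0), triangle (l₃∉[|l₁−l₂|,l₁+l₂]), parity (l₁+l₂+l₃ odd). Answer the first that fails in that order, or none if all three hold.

azimuthal sum: 2 + 0 − 2 = 0  ✓
2 ≤ 3 ≤ 8 (triangle on l)  ✓
L = 5 + 3 + 3 = 11 (odd)  ✗

parity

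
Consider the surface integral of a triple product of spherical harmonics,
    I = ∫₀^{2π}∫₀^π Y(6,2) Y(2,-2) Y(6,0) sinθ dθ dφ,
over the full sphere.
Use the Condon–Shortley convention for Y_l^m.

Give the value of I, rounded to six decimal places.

-0.191909

m-sum 0 ✓  L=14 even ✓  4≤6≤8 ✓
Π(2lᵢ+1) = 13×5×13 = 845
triangle coeff Δ(6,2,6) = 1/90090
Σ_t [0,2]: t=0:+1/69120 t=1:−1/14400 t=2:+1/69120 = -7/172800
(3j)²=14/715 [(6 2 6; 0 0 0)], sign=-1
Σ_t [0,0]: t=0:+1/69120 = 1/69120
(3j)²=4/143 [(6 2 6; 2 -2 0)], sign=+1
⇒ 4πI² = 56/121
I = (-1)√(56/121/(4π)) = -0.19190947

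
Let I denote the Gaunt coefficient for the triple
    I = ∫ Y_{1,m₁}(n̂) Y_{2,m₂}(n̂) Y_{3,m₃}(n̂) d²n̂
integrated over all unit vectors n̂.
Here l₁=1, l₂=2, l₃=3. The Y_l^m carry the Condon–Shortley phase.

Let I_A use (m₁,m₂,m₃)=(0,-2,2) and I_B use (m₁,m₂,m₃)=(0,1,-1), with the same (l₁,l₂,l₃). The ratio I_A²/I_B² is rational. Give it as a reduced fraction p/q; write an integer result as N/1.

5/8

Shared (l₁,l₂,l₃)=(1,2,3): N and (l;000)² cancel in I_A²/I_B².
A: Δ = 0!·2!·4!/7! = 1/105; Racah Σ t=0..0: t=0:+1/24 = 1/24; ⇒ 3j(1 2 3; 0 -2 2)² = 1/21, sgn -1
B: Δ = 0!·2!·4!/7! = 1/105; Racah Σ t=0..0: t=0:+1/6 = 1/6; ⇒ 3j(1 2 3; 0 1 -1)² = 8/105, sgn +1
I_A²/I_B² = (1/21)/(8/105) = 5/8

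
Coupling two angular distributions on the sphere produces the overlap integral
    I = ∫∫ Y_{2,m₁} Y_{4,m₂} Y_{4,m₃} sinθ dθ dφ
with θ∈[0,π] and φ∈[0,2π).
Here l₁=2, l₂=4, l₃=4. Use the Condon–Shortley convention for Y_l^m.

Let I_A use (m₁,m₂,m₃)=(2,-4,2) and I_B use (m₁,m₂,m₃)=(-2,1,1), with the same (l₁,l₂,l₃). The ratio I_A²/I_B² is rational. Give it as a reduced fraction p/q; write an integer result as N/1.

Same 2,4,4: normalisation and zero-m 3j drop out of the ratio.
A: Δ: 2! 2! 6! / 11! → 1/13860; sum: t=0:+1/2880 = 1/2880; 3j²(2 4 4; 2 -4 2) = Δ·Π!·Σ² = 2/165  (sign +1)
B: Δ: 2! 2! 6! / 11! → 1/13860; sum: t=2:+1/144 = 1/144; 3j²(2 4 4; -2 1 1) = Δ·Π!·Σ² = 10/231  (sign -1)
I_A²/I_B² = (2/165)/(10/231) = 7/25

7/25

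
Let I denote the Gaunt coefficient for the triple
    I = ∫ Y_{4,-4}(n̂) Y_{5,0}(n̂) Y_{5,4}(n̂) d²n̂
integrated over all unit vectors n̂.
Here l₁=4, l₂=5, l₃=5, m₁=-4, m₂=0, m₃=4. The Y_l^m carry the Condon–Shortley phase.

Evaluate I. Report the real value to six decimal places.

0.130198

m-sum 0 ✓  L=14 even ✓  1≤5≤9 ✓
Π(2lᵢ+1) = 9×11×11 = 1089
triangle coeff Δ(4,5,5) = 1/3153150
Σ_t [0,4]: t=0:+1/69120 t=1:−1/1728 t=2:+1/576 t=3:−1/1728 t=4:+1/69120 = 7/11520
(3j)²=2/143 [(4 5 5; 0 0 0)], sign=-1
Σ_t [4,4]: t=4:+1/69120 = 1/69120
(3j)²=2/143 [(4 5 5; -4 0 4)], sign=-1
⇒ 4πI² = 36/169
I = (+1)√(36/169/(4π)) = 0.13019760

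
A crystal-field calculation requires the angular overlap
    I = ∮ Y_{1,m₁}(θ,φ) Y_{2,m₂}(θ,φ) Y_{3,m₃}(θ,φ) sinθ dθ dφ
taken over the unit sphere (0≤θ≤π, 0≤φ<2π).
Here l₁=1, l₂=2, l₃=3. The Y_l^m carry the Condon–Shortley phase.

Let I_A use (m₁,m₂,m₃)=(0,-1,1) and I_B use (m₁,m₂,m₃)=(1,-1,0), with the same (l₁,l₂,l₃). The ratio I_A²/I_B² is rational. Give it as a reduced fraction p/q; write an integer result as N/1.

8/3

l's match ⇒ only the (l;m) 3-j factors differ between A and B.
A: triangle coeff Δ(1,2,3) = 1/105; Σ_t [0,0]: t=0:+1/6 = 1/6; (3j)²=8/105 [(1 2 3; 0 -1 1)], sign=+1
B: triangle coeff Δ(1,2,3) = 1/105; Σ_t [0,0]: t=0:+1/12 = 1/12; (3j)²=1/35 [(1 2 3; 1 -1 0)], sign=-1
I_A²/I_B² = (8/105)/(1/35) = 8/3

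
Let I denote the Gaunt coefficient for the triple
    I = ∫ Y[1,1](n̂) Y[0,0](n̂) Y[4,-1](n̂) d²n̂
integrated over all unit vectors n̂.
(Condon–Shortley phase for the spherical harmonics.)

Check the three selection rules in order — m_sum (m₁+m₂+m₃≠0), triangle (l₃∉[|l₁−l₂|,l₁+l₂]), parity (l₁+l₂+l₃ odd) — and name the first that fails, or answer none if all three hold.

Σmᵢ = 0  ✓
l₃∈[|l₁−l₂|,l₁+l₂]=[1,1], have l₃=4  ✗
Σlᵢ = 5 ⇒ odd

triangle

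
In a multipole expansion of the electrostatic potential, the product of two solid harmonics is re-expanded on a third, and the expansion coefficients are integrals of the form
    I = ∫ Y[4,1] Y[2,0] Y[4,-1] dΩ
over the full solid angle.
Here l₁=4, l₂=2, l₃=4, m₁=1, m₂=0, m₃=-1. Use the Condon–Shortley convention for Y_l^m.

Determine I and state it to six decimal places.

-0.139264

m-sum 0 ✓  L=10 even ✓  2≤4≤6 ✓
Π(2lᵢ+1) = 9×5×9 = 405
triangle coeff Δ(4,2,4) = 1/13860
Σ_t [0,2]: t=0:+1/192 t=1:−1/36 t=2:+1/192 = -5/288
(3j)²=20/693 [(4 2 4; 0 0 0)], sign=-1
Σ_t [0,2]: t=0:+1/144 t=1:−1/48 t=2:+1/480 = -17/1440
(3j)²=289/13860 [(4 2 4; 1 0 -1)], sign=+1
⇒ 4πI² = 1445/5929
I = (-1)√(1445/5929/(4π)) = -0.13926381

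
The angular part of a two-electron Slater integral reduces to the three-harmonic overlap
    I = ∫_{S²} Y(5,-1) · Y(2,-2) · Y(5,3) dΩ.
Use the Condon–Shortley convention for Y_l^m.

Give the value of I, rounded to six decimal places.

Checks pass: Σm=0; 12 even; l₃=5∈[3,7].
(2·5+1)(2·2+1)(2·5+1) = 605
Δ: 2! 8! 2! / 13! → 1/38610
sum: t=0:+1/2880 t=1:−1/576 t=2:+1/2880 = -1/960
3j²(5 2 5; 0 0 0) = Δ·Π!·Σ² = 10/429  (sign +1)
sum: t=0:+1/5760 = 1/5760
3j²(5 2 5; -1 -2 3) = Δ·Π!·Σ² = 56/2145  (sign +1)
combine: 4πI² = 605·10/429·56/2145 = 560/1521
take √, sign +1: I = 0.17116875

0.171169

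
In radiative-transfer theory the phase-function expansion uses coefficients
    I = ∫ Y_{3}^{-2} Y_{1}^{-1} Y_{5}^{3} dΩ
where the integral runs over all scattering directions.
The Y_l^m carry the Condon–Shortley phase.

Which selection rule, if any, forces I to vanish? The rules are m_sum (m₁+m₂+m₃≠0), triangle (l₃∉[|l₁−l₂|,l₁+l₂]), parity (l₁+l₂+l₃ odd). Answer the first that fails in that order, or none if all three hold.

triangle

m₁+m₂+m₃ = -2 − 1 + 3 = 0  ✓
triangle: |3−1|=2 ≤ l₃=5 ≤ 3+1=4  ✗
parity: l₁+l₂+l₃ = 9 is odd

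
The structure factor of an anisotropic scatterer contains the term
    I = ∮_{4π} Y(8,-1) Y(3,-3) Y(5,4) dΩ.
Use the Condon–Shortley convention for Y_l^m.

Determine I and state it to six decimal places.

m-sum 0 ✓  L=16 even ✓  5≤5≤11 ✓
Π(2lᵢ+1) = 17×7×11 = 1309
triangle coeff Δ(8,3,5) = 1/136136
Σ_t [3,3]: t=3:−1/518400 = -1/518400
(3j)²=56/2431 [(8 3 5; 0 0 0)], sign=+1
Σ_t [0,0]: t=0:+1/261273600 = 1/261273600
(3j)²=1/19448 [(8 3 5; -1 -3 4)], sign=-1
⇒ 4πI² = 49/31603
I = (-1)√(49/31603/(4π)) = -0.01110782

-0.011108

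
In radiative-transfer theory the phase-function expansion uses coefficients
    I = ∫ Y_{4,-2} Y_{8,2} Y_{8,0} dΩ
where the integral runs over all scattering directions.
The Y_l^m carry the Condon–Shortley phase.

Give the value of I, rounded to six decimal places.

-0.115379

Rules hold: Σm=0, L=20 even, 4≤8≤12.
N = 9·17·17 = 2601
Δ = 4!·4!·12!/21! = 1/185175900
Racah Σ t=0..4: t=0:+1/557383680 t=1:−1/21772800 t=2:+1/8294400 t=3:−1/21772800 t=4:+1/557383680 = 1/30965760
⇒ 3j(4 8 8; 0 0 0)² = 36/4199, sgn +1
Racah Σ t=2..4: t=2:+1/92897280 t=3:−1/21772800 t=4:+1/49766400 = -1/66355200
⇒ 3j(4 8 8; -2 2 0)² = 63/8398, sgn -1
4πI² = N·(3j₀)²·(3jₘ)² = 10206/61009
I = -1·√(0.167287/4π) = -0.11537877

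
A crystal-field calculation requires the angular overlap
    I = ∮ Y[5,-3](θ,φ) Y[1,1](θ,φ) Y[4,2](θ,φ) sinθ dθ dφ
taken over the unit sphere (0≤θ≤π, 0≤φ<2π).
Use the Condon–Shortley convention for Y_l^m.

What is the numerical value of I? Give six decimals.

Checks pass: Σm=0; 10 even; l₃=4∈[4,6].
(2·5+1)(2·1+1)(2·4+1) = 297
Δ: 2! 8! 0! / 11! → 1/495
sum: t=1:−1/576 = -1/576
3j²(5 1 4; 0 0 0) = Δ·Π!·Σ² = 5/99  (sign -1)
sum: t=2:+1/2880 = 1/2880
3j²(5 1 4; -3 1 2) = Δ·Π!·Σ² = 28/495  (sign +1)
combine: 4πI² = 297·5/99·28/495 = 28/33
take √, sign -1: I = -0.25984664

-0.259847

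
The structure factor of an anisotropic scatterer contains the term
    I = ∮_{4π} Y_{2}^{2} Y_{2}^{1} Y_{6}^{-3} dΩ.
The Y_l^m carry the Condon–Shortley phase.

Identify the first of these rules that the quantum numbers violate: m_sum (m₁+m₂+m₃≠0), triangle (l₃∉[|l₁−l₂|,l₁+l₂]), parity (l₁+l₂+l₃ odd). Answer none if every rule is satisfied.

m₁+m₂+m₃ = 2 + 1 − 3 = 0  ✓
triangle: |2−2|=0 ≤ l₃=6 ≤ 2+2=4  ✗
parity: l₁+l₂+l₃ = 10 is even

triangle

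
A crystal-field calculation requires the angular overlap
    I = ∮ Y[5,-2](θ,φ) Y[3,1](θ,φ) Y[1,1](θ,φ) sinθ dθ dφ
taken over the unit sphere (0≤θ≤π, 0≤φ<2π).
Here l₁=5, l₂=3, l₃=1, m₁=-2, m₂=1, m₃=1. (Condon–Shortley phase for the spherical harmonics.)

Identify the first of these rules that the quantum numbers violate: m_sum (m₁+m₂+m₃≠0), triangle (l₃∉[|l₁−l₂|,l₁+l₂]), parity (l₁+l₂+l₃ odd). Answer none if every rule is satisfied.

m₁+m₂+m₃ = -2 + 1 + 1 = 0  ✓
triangle: |5−3|=2 ≤ l₃=1 ≤ 5+3=8  ✗
parity: l₁+l₂+l₃ = 9 is odd

triangle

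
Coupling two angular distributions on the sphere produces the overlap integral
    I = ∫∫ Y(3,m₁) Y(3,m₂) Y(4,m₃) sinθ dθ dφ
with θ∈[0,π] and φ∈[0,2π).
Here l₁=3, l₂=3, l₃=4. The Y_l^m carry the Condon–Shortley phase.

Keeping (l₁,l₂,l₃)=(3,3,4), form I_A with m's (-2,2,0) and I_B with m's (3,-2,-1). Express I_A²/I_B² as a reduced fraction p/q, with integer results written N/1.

49/30

Shared (l₁,l₂,l₃)=(3,3,4): N and (l;000)² cancel in I_A²/I_B².
A: Δ = 2!·4!·4!/11! = 1/34650; Racah Σ t=1..2: t=1:−1/576 t=2:+1/72 = 7/576; ⇒ 3j(3 3 4; -2 2 0)² = 7/198, sgn +1
B: Δ = 2!·4!·4!/11! = 1/34650; Racah Σ t=0..0: t=0:+1/288 = 1/288; ⇒ 3j(3 3 4; 3 -2 -1)² = 5/231, sgn -1
I_A²/I_B² = (7/198)/(5/231) = 49/30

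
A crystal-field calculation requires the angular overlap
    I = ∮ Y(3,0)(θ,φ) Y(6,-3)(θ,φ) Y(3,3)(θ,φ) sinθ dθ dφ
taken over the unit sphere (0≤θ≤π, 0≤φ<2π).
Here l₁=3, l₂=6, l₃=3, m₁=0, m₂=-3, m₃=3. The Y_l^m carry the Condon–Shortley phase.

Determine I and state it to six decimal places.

-0.108647

Checks pass: Σm=0; 12 even; l₃=3∈[3,9].
(2·3+1)(2·6+1)(2·3+1) = 637
Δ: 6! 0! 6! / 13! → 1/12012
sum: t=3:−1/1296 = -1/1296
3j²(3 6 3; 0 0 0) = Δ·Π!·Σ² = 100/3003  (sign +1)
sum: t=3:−1/25920 = -1/25920
3j²(3 6 3; 0 -3 3) = Δ·Π!·Σ² = 1/143  (sign -1)
combine: 4πI² = 637·100/3003·1/143 = 700/4719
take √, sign -1: I = -0.10864734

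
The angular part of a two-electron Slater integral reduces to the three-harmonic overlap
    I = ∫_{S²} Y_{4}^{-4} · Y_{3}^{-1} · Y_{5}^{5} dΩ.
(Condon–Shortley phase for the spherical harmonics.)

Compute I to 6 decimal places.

0.189625

Checks pass: Σm=0; 12 even; l₃=5∈[1,7].
(2·4+1)(2·3+1)(2·5+1) = 693
Δ: 2! 6! 4! / 13! → 1/180180
sum: t=0:+1/576 t=1:−1/144 t=2:+1/576 = -1/288
3j²(4 3 5; 0 0 0) = Δ·Π!·Σ² = 20/1001  (sign +1)
sum: t=2:+1/34560 = 1/34560
3j²(4 3 5; -4 -1 5) = Δ·Π!·Σ² = 14/429  (sign +1)
combine: 4πI² = 693·20/1001·14/429 = 840/1859
take √, sign +1: I = 0.18962475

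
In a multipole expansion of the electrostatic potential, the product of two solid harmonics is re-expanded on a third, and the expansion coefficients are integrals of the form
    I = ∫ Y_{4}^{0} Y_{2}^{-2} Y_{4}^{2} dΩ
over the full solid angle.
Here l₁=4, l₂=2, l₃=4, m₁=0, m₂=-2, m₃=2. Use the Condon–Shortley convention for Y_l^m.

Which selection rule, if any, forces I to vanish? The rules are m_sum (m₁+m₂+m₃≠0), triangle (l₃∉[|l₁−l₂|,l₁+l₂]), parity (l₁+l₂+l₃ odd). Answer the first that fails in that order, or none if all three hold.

none

m₁+m₂+m₃ = 0 − 2 + 2 = 0  ✓
triangle: |4−2|=2 ≤ l₃=4 ≤ 4+2=6  ✓
parity: l₁+l₂+l₃ = 10 is even  ✓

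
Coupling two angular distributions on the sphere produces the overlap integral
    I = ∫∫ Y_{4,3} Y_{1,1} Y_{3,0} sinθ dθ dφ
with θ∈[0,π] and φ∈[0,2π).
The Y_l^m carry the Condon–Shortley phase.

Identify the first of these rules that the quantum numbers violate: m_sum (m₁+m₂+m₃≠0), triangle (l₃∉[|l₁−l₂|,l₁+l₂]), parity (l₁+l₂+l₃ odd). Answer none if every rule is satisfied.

m_sum

m₁+m₂+m₃ = 3 + 1 + 0 = 4  ✗
triangle: |4−1|=3 ≤ l₃=3 ≤ 4+1=5
parity: l₁+l₂+l₃ = 8 is even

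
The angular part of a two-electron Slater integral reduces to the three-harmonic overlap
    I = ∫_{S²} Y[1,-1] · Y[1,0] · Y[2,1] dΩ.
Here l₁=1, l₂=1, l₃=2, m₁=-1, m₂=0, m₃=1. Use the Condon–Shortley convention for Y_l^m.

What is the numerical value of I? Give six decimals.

Rules hold: Σm=0, L=4 even, 0≤2≤2.
N = 3·3·5 = 45
Δ = 0!·2!·2!/5! = 1/30
Racah Σ t=0..0: t=0:+1/1 = 1/1
⇒ 3j(1 1 2; 0 0 0)² = 2/15, sgn +1
Racah Σ t=0..0: t=0:+1/2 = 1/2
⇒ 3j(1 1 2; -1 0 1)² = 1/10, sgn -1
4πI² = N·(3j₀)²·(3jₘ)² = 3/5
I = -1·√(0.6/4π) = -0.21850969

-0.218510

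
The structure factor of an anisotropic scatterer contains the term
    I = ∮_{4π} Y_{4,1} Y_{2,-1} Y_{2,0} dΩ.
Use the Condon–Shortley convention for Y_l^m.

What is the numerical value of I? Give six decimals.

-0.220728

m-sum 0 ✓  L=8 even ✓  2≤2≤6 ✓
Π(2lᵢ+1) = 9×5×5 = 225
triangle coeff Δ(4,2,2) = 1/630
Σ_t [2,2]: t=2:+1/16 = 1/16
(3j)²=2/35 [(4 2 2; 0 0 0)], sign=+1
Σ_t [1,1]: t=1:−1/24 = -1/24
(3j)²=1/21 [(4 2 2; 1 -1 0)], sign=-1
⇒ 4πI² = 30/49
I = (-1)√(30/49/(4π)) = -0.22072812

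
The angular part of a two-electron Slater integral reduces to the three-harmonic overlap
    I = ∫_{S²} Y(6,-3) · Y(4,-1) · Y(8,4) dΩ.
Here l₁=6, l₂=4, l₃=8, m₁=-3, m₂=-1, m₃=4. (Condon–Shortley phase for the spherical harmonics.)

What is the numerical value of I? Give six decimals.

0.095151

Rules hold: Σm=0, L=18 even, 2≤8≤10.
N = 13·9·17 = 1989
Δ = 2!·10!·6!/19! = 1/23279256
Racah Σ t=0..2: t=0:+1/1658880 t=1:−1/518400 t=2:+1/1658880 = -1/1382400
⇒ 3j(6 4 8; 0 0 0)² = 504/46189, sgn -1
Racah Σ t=0..2: t=0:+1/26127360 t=1:−1/3870720 t=2:+1/7257600 = -43/522547200
⇒ 3j(6 4 8; -3 -1 4)² = 1849/352716, sgn -1
4πI² = N·(3j₀)²·(3jₘ)² = 99846/877591
I = +1·√(0.113773/4π) = 0.09515121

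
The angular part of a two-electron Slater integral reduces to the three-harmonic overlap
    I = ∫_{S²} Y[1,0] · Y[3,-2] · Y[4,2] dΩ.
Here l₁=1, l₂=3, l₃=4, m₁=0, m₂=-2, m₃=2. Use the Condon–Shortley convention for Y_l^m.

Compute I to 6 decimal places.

0.213244

Checks pass: Σm=0; 8 even; l₃=4∈[2,4].
(2·1+1)(2·3+1)(2·4+1) = 189
Δ: 0! 2! 6! / 9! → 1/252
sum: t=0:+1/36 = 1/36
3j²(1 3 4; 0 0 0) = Δ·Π!·Σ² = 4/63  (sign +1)
sum: t=0:+1/120 = 1/120
3j²(1 3 4; 0 -2 2) = Δ·Π!·Σ² = 1/21  (sign +1)
combine: 4πI² = 189·4/63·1/21 = 4/7
take √, sign +1: I = 0.21324362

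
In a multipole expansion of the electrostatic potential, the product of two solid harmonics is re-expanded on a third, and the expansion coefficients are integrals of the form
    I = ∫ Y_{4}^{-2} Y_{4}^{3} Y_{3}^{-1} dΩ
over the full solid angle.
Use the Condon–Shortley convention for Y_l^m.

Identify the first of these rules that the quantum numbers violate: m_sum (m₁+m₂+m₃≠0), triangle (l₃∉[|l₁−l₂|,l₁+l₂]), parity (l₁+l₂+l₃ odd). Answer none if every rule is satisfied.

parity

azimuthal sum: -2 + 3 − 1 = 0  ✓
0 ≤ 3 ≤ 8 (triangle on l)  ✓
L = 4 + 4 + 3 = 11 (odd)  ✗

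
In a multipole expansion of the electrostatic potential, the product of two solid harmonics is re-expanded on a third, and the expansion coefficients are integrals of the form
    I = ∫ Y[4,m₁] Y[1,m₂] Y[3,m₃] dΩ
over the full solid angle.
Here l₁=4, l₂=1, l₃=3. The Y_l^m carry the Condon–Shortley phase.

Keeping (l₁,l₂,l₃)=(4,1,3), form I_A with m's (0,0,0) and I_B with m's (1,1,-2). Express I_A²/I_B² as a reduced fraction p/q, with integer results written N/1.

16/3

Shared (l₁,l₂,l₃)=(4,1,3): N and (l;000)² cancel in I_A²/I_B².
A: Δ = 2!·6!·0!/9! = 1/252; Racah Σ t=1..1: t=1:−1/36 = -1/36; ⇒ 3j(4 1 3; 0 0 0)² = 4/63, sgn +1
B: Δ = 2!·6!·0!/9! = 1/252; Racah Σ t=2..2: t=2:+1/240 = 1/240; ⇒ 3j(4 1 3; 1 1 -2)² = 1/84, sgn -1
I_A²/I_B² = (4/63)/(1/84) = 16/3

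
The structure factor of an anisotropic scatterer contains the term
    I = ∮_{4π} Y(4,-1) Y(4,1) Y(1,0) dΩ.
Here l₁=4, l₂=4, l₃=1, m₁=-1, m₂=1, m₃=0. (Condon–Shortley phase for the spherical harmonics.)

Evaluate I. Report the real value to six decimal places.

0.000000

L=9 odd ⇒ parity kills the (l;000) factor ⇒ I = 0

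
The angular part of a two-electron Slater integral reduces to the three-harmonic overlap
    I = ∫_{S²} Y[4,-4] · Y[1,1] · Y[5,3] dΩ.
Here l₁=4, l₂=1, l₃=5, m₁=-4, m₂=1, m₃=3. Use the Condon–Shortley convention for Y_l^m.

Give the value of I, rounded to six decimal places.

Rules hold: Σm=0, L=10 even, 3≤5≤5.
N = 9·3·11 = 297
Δ = 0!·8!·2!/11! = 1/495
Racah Σ t=0..0: t=0:+1/576 = 1/576
⇒ 3j(4 1 5; 0 0 0)² = 5/99, sgn -1
Racah Σ t=0..0: t=0:+1/80640 = 1/80640
⇒ 3j(4 1 5; -4 1 3)² = 1/495, sgn +1
4πI² = N·(3j₀)²·(3jₘ)² = 1/33
I = -1·√(0.030303/4π) = -0.04910640

-0.049106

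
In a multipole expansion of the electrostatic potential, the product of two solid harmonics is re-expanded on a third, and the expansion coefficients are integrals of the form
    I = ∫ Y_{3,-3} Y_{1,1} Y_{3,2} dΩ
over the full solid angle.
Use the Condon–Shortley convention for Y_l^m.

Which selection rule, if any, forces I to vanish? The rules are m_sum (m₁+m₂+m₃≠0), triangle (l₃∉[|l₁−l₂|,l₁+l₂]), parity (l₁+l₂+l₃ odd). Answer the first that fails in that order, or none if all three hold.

parity

azimuthal sum: -3 + 1 + 2 = 0  ✓
2 ≤ 3 ≤ 4 (triangle on l)  ✓
L = 3 + 1 + 3 = 7 (odd)  ✗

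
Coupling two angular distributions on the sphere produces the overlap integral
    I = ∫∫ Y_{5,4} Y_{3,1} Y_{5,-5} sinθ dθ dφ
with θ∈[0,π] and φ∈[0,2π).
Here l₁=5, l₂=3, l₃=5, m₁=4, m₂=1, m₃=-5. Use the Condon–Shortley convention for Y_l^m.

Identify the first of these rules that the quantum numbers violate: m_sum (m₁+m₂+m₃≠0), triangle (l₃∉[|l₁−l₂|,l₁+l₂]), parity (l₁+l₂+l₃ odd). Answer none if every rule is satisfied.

parity

m₁+m₂+m₃ = 4 + 1 − 5 = 0  ✓
triangle: |5−3|=2 ≤ l₃=5 ≤ 5+3=8  ✓
parity: l₁+l₂+l₃ = 13 is odd  ✗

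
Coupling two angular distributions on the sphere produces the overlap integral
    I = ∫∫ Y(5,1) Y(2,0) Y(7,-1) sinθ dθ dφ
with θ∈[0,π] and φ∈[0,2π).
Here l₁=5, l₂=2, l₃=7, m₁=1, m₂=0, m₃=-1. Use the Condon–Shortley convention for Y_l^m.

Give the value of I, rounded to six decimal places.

Checks pass: Σm=0; 14 even; l₃=7∈[3,7].
(2·5+1)(2·2+1)(2·7+1) = 825
Δ: 0! 10! 4! / 15! → 1/15015
sum: t=0:+1/57600 = 1/57600
3j²(5 2 7; 0 0 0) = Δ·Π!·Σ² = 21/715  (sign -1)
sum: t=0:+1/69120 = 1/69120
3j²(5 2 7; 1 0 -1) = Δ·Π!·Σ² = 4/143  (sign +1)
combine: 4πI² = 825·21/715·4/143 = 1260/1859
take √, sign -1: I = -0.23224194

-0.232242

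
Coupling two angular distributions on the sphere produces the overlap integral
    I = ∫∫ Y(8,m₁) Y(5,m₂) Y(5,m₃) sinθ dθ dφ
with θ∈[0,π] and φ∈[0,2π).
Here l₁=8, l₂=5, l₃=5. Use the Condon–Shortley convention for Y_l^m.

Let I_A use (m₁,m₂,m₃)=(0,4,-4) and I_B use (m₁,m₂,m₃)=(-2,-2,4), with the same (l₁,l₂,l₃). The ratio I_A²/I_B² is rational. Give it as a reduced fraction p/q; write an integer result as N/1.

961/5145

Same 8,5,5: normalisation and zero-m 3j drop out of the ratio.
A: Δ: 8! 8! 2! / 19! → 1/37413090; sum: t=7:−1/50803200 t=8:+1/1625702400 = -31/1625702400; 3j²(8 5 5; 0 4 -4) = Δ·Π!·Σ² = 961/461890  (sign +1)
B: Δ: 8! 8! 2! / 19! → 1/37413090; sum: t=2:+1/58060800 t=3:−1/7257600 = -1/8294400; 3j²(8 5 5; -2 -2 4) = Δ·Π!·Σ² = 1029/92378  (sign +1)
I_A²/I_B² = (961/461890)/(1029/92378) = 961/5145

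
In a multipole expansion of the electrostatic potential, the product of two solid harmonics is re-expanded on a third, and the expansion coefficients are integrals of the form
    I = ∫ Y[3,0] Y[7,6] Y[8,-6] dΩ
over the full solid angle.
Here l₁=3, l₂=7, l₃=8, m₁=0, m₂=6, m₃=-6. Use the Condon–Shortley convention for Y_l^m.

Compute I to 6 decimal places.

-0.175725

Rules hold: Σm=0, L=18 even, 4≤8≤10.
N = 7·15·17 = 1785
Δ = 2!·4!·12!/19! = 1/5290740
Racah Σ t=0..2: t=0:+1/7257600 t=1:−1/2073600 t=2:+1/7257600 = -1/4838400
⇒ 3j(3 7 8; 0 0 0)² = 252/20995, sgn -1
Racah Σ t=1..2: t=1:−1/1916006400 t=2:+1/479001600 = 1/638668800
⇒ 3j(3 7 8; 0 6 -6)² = 117/6460, sgn +1
4πI² = N·(3j₀)²·(3jₘ)² = 11907/30685
I = -1·√(0.38804/4π) = -0.17572485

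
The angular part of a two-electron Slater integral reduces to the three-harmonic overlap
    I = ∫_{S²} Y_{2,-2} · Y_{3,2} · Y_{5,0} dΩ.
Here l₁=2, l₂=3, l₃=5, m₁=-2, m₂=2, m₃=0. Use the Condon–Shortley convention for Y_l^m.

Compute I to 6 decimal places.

0.053579

m-sum 0 ✓  L=10 even ✓  1≤5≤5 ✓
Π(2lᵢ+1) = 5×7×11 = 385
triangle coeff Δ(2,3,5) = 1/2310
Σ_t [0,0]: t=0:+1/144 = 1/144
(3j)²=10/231 [(2 3 5; 0 0 0)], sign=-1
Σ_t [0,0]: t=0:+1/2880 = 1/2880
(3j)²=1/462 [(2 3 5; -2 2 0)], sign=-1
⇒ 4πI² = 25/693
I = (+1)√(25/693/(4π)) = 0.05357948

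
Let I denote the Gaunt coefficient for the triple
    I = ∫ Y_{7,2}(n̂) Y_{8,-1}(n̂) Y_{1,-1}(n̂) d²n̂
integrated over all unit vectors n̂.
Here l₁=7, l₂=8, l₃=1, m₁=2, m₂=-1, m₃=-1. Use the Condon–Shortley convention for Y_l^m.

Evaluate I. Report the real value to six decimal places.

Checks pass: Σm=0; 16 even; l₃=1∈[1,15].
(2·7+1)(2·8+1)(2·1+1) = 765
Δ: 14! 0! 2! / 17! → 1/2040
sum: t=7:−1/25401600 = -1/25401600
3j²(7 8 1; 0 0 0) = Δ·Π!·Σ² = 8/255  (sign +1)
sum: t=5:−1/87091200 = -1/87091200
3j²(7 8 1; 2 -1 -1) = Δ·Π!·Σ² = 7/680  (sign -1)
combine: 4πI² = 765·8/255·7/680 = 21/85
take √, sign -1: I = -0.14021525

-0.140215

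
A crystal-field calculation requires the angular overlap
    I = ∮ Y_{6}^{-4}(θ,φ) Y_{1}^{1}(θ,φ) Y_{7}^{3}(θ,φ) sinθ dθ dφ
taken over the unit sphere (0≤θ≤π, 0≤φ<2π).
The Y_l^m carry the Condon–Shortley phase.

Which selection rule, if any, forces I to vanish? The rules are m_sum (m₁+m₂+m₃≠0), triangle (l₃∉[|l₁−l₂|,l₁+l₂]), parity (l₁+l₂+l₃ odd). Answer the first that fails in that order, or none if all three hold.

Σmᵢ = 0  ✓
l₃∈[|l₁−l₂|,l₁+l₂]=[5,7], have l₃=7  ✓
Σlᵢ = 14 ⇒ even  ✓

none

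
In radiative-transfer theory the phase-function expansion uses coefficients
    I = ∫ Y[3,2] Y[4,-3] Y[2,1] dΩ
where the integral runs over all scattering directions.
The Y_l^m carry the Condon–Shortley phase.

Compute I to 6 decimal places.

l₁+l₂+l₃=9 is odd: 3j(l;000)=0 ⇒ I=0

0.000000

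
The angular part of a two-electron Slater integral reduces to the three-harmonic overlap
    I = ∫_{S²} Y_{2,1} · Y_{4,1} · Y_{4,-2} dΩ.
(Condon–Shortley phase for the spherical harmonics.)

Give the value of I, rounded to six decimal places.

0.127700

m-sum 0 ✓  L=10 even ✓  2≤4≤6 ✓
Π(2lᵢ+1) = 5×9×9 = 405
triangle coeff Δ(2,4,4) = 1/13860
Σ_t [0,2]: t=0:+1/192 t=1:−1/36 t=2:+1/192 = -5/288
(3j)²=20/693 [(2 4 4; 0 0 0)], sign=-1
Σ_t [0,1]: t=0:+1/240 t=1:−1/96 = -1/160
(3j)²=27/1540 [(2 4 4; 1 1 -2)], sign=-1
⇒ 4πI² = 1215/5929
I = (+1)√(1215/5929/(4π)) = 0.12770047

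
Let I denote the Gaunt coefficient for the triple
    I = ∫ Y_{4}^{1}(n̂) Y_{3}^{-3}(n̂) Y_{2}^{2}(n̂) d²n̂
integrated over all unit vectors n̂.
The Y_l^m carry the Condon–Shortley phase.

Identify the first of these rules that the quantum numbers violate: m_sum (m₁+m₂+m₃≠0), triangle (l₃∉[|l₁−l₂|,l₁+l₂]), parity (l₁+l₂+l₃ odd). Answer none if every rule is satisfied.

parity

Σmᵢ = 0  ✓
l₃∈[|l₁−l₂|,l₁+l₂]=[1,7], have l₃=2  ✓
Σlᵢ = 9 ⇒ odd  ✗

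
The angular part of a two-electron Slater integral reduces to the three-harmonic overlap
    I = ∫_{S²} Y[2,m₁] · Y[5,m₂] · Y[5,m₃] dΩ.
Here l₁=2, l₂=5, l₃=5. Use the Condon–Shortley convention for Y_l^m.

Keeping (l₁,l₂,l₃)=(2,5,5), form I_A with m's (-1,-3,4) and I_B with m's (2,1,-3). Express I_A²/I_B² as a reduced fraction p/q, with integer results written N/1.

l's match ⇒ only the (l;m) 3-j factors differ between A and B.
A: triangle coeff Δ(2,5,5) = 1/38610; Σ_t [1,2]: t=1:−1/10080 t=2:+1/80640 = -1/11520; (3j)²=49/1430 [(2 5 5; -1 -3 4)], sign=+1
B: triangle coeff Δ(2,5,5) = 1/38610; Σ_t [0,0]: t=0:+1/5760 = 1/5760; (3j)²=56/2145 [(2 5 5; 2 1 -3)], sign=+1
I_A²/I_B² = (49/1430)/(56/2145) = 21/16

21/16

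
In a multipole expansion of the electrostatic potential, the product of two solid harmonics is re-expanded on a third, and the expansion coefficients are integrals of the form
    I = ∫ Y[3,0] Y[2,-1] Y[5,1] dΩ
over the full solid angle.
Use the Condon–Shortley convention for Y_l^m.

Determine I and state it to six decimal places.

Checks pass: Σm=0; 10 even; l₃=5∈[1,5].
(2·3+1)(2·2+1)(2·5+1) = 385
Δ: 0! 6! 4! / 11! → 1/2310
sum: t=0:+1/144 = 1/144
3j²(3 2 5; 0 0 0) = Δ·Π!·Σ² = 10/231  (sign -1)
sum: t=0:+1/216 = 1/216
3j²(3 2 5; 0 -1 1) = Δ·Π!·Σ² = 8/231  (sign +1)
combine: 4πI² = 385·10/231·8/231 = 400/693
take √, sign -1: I = -0.21431790

-0.214318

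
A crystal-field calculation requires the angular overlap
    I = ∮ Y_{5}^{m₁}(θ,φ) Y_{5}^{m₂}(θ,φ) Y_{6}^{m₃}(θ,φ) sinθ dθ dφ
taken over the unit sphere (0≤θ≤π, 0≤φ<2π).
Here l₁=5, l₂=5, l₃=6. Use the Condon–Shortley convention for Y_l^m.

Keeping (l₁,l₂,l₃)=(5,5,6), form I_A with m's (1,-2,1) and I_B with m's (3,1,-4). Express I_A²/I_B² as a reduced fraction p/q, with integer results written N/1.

Same 5,5,6: normalisation and zero-m 3j drop out of the ratio.
A: Δ: 4! 6! 6! / 17! → 1/28588560; sum: t=0:+1/41472 t=1:−1/10368 t=2:+1/23040 t=3:−1/518400 = -1/32400; 3j²(5 5 6; 1 -2 1) = Δ·Π!·Σ² = 128/12155  (sign +1)
B: Δ: 4! 6! 6! / 17! → 1/28588560; sum: t=0:+1/829440 t=1:−1/86400 t=2:+1/138240 = -13/4147200; 3j²(5 5 6; 3 1 -4) = Δ·Π!·Σ² = 13/3740  (sign -1)
I_A²/I_B² = (128/12155)/(13/3740) = 512/169

512/169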